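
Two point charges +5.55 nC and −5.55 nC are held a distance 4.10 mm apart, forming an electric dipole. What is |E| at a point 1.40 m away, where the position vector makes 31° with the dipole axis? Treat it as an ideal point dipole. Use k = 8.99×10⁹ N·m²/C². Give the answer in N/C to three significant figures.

E ≈ 0.133 N/C

Dipole moment p = qd = (5.55×10⁻⁹ C)(0.00410 m) = 2.276×10⁻¹¹ C·m.
At angle θ the dipole field magnitude is E = (kp/r³)·√(1 + 3cos²θ).
kp/r³ = (8.99×10⁹)(2.276×10⁻¹¹) / (1.40)³ = 0.07457 N/C.
√(1 + 3cos²31°) = √(1 + 3·0.7347) = √3.2042 ≈ 1.7900.
E ≈ 0.07457 × 1.790 = 0.1335 N/C.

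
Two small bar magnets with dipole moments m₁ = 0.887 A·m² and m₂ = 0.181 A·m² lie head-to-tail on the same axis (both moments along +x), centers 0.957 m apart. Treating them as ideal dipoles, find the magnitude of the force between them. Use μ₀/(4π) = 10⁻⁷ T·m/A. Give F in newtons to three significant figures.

F ≈ 1.15×10⁻⁷ N

On-axis B of dipole 1: B = (μ₀/4π)·2m₁/r³. Force on dipole 2: F = m₂·dB/dr.
dB/dr = −(μ₀/4π)·6m₁/r⁴, so |F| = (μ₀/4π)·6m₁m₂/r⁴.
F = 6(10⁻⁷)(0.887)(0.181)/(0.957)⁴ = 1.148×10⁻⁷ N.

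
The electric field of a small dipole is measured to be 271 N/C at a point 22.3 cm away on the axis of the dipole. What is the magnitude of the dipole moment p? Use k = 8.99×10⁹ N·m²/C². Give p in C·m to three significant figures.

On axis E = 2kp/r³, so p = Er³/(2k).
p = (271)·(0.223)³ / (2·8.99×10⁹) = 1.671×10⁻¹⁰ C·m.

p ≈ 1.67×10⁻¹⁰ C·m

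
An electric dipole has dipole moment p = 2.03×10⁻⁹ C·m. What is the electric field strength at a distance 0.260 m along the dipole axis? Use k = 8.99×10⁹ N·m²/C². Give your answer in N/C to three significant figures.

On the dipole axis E = 2kp/r³.
E = 2·(8.99×10⁹)(2.03×10⁻⁹) / (0.260)³ = 2077 N/C.

E ≈ 2080 N/C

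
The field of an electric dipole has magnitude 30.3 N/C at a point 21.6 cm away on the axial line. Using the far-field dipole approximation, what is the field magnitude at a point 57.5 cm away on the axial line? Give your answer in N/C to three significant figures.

Dipole fields scale as 1/r³ in the far field; the geometry is the same at both points.
E₂ = E₁ · (r₁/r₂)³ = 30.3 · (21.6/57.5)³.
(r₁/r₂)³ = (0.3757)³ = 0.05301.
E₂ ≈ 1.606 N/C.

E ≈ 1.61 N/C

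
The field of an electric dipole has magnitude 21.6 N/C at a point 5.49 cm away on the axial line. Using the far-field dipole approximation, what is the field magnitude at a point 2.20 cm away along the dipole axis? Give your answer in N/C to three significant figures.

Dipole fields scale as 1/r³ in the far field; the geometry is the same at both points.
E₂ = E₁ · (r₁/r₂)³ = 21.6 · (5.49/2.20)³.
(r₁/r₂)³ = (2.495)³ = 15.54.
E₂ ≈ 335.7 N/C.

E ≈ 336 N/C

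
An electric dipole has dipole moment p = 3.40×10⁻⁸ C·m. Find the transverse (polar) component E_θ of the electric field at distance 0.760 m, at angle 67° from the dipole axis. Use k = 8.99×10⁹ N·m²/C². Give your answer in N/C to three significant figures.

For a dipole, E_θ = (kp sinθ)/r³.
kp/r³ = (8.99×10⁹)(3.40×10⁻⁸)/(0.760)³ = 696.3 N/C.
E_θ = 696.3·sin67° = 640.9 N/C.

E_θ ≈ 641 N/C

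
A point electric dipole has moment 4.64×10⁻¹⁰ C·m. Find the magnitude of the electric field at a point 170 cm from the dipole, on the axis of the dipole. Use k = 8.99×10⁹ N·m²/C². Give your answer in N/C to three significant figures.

On the dipole axis E = 2kp/r³.
E = 2·(8.99×10⁹)(4.64×10⁻¹⁰) / (1.70)³ = 1.698 N/C.

E ≈ 1.70 N/C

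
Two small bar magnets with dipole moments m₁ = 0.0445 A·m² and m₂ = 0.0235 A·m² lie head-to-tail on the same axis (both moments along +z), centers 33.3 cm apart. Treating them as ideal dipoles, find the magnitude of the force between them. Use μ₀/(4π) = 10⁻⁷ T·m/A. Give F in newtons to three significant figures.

F ≈ 5.10×10⁻⁸ N

On-axis B of dipole 1: B = (μ₀/4π)·2m₁/r³. Force on dipole 2: F = m₂·dB/dr.
dB/dr = −(μ₀/4π)·6m₁/r⁴, so |F| = (μ₀/4π)·6m₁m₂/r⁴.
F = 6(10⁻⁷)(0.0445)(0.0235)/(0.333)⁴ = 5.103×10⁻⁸ N.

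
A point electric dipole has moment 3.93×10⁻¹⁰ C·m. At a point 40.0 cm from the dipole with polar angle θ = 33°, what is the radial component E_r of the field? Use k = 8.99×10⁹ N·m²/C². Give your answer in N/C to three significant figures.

E_r ≈ 92.6 N/C

For a dipole, E_r = (2kp cosθ)/r³.
kp/r³ = (8.99×10⁹)(3.93×10⁻¹⁰)/(0.400)³ = 55.20 N/C.
E_r = 2·55.20·cos33° = 92.60 N/C.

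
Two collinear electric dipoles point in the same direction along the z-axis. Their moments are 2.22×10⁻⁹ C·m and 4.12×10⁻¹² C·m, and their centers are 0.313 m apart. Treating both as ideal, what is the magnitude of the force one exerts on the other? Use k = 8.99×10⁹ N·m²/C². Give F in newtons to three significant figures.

On-axis field of dipole 1 at distance r: E = 2kp₁/r³. Force on dipole 2 is F = p₂·dE/dr (gradient along axis).
dE/dr = −6kp₁/r⁴, so |F| = 6kp₁p₂/r⁴ (attractive for aligned moments).
F = 6(8.99×10⁹)(2.22×10⁻⁹)(4.12×10⁻¹²)/(0.313)⁴ = 5.140×10⁻⁸ N.

F ≈ 5.14×10⁻⁸ N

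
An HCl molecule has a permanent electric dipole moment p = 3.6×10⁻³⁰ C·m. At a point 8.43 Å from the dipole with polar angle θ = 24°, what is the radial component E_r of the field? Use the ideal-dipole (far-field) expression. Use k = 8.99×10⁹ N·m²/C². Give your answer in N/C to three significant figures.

For a dipole, E_r = (2kp cosθ)/r³.
kp/r³ = (8.99×10⁹)(3.60×10⁻³⁰)/(8.43×10⁻¹⁰)³ = 5.402×10⁷ N/C.
E_r = 2·5.402×10⁷·cos24° = 9.871×10⁷ N/C.

E_r ≈ 9.87×10⁷ N/C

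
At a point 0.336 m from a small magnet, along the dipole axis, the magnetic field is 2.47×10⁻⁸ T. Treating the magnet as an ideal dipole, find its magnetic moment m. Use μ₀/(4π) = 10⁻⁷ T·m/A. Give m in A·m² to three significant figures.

m ≈ 0.00468 A·m²

On axis B = (μ₀/4π)·2m/r³, so m = Br³·4π/(μ₀·2).
m = (2.47×10⁻⁸)·(0.336)³ / (2·10⁻⁷) = 0.004685 A·m².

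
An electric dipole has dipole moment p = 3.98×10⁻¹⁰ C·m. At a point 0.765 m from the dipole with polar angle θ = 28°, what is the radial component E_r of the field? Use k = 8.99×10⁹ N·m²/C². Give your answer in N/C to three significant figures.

For a dipole, E_r = (2kp cosθ)/r³.
kp/r³ = (8.99×10⁹)(3.98×10⁻¹⁰)/(0.765)³ = 7.992 N/C.
E_r = 2·7.992·cos28° = 14.11 N/C.

E_r ≈ 14.1 N/C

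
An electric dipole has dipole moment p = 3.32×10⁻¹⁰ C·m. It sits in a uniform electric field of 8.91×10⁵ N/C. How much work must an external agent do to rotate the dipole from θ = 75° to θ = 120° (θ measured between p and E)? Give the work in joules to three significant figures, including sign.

W_ext = ΔU = U(θ₂) − U(θ₁) = −pE cosθ₂ − (−pE cosθ₁) = pE(cosθ₁ − cosθ₂).
W = (3.32×10⁻¹⁰)(8.91×10⁵)·(cos75° − cos120°) = (2.958×10⁻⁴)·(+0.7588) = 2.245×10⁻⁴ J.

W ≈ 2.24×10⁻⁴ J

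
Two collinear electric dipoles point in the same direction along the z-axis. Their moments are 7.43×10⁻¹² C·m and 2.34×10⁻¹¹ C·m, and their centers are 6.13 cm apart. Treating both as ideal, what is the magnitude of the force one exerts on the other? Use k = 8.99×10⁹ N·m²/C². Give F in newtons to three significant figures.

On-axis field of dipole 1 at distance r: E = 2kp₁/r³. Force on dipole 2 is F = p₂·dE/dr (gradient along axis).
dE/dr = −6kp₁/r⁴, so |F| = 6kp₁p₂/r⁴ (attractive for aligned moments).
F = 6(8.99×10⁹)(7.43×10⁻¹²)(2.34×10⁻¹¹)/(0.0613)⁴ = 6.642×10⁻⁷ N.

F ≈ 6.64×10⁻⁷ N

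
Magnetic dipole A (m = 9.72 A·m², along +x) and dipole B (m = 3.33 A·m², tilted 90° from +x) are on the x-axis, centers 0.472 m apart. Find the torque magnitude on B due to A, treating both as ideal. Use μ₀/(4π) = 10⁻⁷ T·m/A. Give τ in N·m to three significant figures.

Dipole B is on the axis of dipole A, so B₁ there is axial: B₁ = (μ₀/4π)·2m₁/r³ along +x.
B₁ = 2(10⁻⁷)(9.72)/(0.472)³ = 1.849×10⁻⁵ T.
τ = m₂ B₁ sinθ.
τ = (3.33)(1.849×10⁻⁵)·sin90° = 6.156×10⁻⁵ N·m.

τ ≈ 6.16×10⁻⁵ N·m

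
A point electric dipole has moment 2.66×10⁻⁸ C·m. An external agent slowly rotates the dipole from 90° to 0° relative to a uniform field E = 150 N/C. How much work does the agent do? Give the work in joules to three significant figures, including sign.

W ≈ -3.99×10⁻⁶ J

W_ext = ΔU = U(θ₂) − U(θ₁) = −pE cosθ₂ − (−pE cosθ₁) = pE(cosθ₁ − cosθ₂).
W = (2.66×10⁻⁸)(150)·(cos90° − cos0°) = (3.990×10⁻⁶)·(-1.0000) = -3.990×10⁻⁶ J.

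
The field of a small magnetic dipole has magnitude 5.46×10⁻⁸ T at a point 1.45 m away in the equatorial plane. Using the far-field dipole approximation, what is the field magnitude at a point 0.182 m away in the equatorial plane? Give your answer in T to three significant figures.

Dipole fields scale as 1/r³ in the far field; the geometry is the same at both points.
B₂ = B₁ · (r₁/r₂)³ = 5.46×10⁻⁸ · (1.45/0.182)³.
(r₁/r₂)³ = (7.967)³ = 505.7.
B₂ ≈ 2.761×10⁻⁵ T.

B ≈ 2.76×10⁻⁵ T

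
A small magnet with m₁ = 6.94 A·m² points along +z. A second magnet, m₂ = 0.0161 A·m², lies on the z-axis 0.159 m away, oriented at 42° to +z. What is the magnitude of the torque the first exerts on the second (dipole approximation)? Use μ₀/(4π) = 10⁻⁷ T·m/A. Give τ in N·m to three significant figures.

Dipole B is on the axis of dipole A, so B₁ there is axial: B₁ = (μ₀/4π)·2m₁/r³ along +z.
B₁ = 2(10⁻⁷)(6.94)/(0.159)³ = 3.453×10⁻⁴ T.
τ = m₂ B₁ sinθ.
τ = (0.0161)(3.453×10⁻⁴)·sin42° = 3.720×10⁻⁶ N·m.

τ ≈ 3.72×10⁻⁶ N·m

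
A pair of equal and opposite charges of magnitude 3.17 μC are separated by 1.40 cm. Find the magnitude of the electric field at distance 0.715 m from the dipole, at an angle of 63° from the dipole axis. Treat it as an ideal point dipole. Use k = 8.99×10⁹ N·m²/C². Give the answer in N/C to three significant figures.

Dipole moment p = qd = (3.17×10⁻⁶ C)(0.0140 m) = 4.438×10⁻⁸ C·m.
At angle θ the dipole field magnitude is E = (kp/r³)·√(1 + 3cos²θ).
kp/r³ = (8.99×10⁹)(4.438×10⁻⁸) / (0.715)³ = 1092 N/C.
√(1 + 3cos²63°) = √(1 + 3·0.2061) = √1.6183 ≈ 1.2721.
E ≈ 1092 × 1.272 = 1389 N/C.

E ≈ 1390 N/C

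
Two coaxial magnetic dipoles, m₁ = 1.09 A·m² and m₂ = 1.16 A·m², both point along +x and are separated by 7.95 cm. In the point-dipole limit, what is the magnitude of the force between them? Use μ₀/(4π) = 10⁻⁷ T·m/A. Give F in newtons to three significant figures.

On-axis B of dipole 1: B = (μ₀/4π)·2m₁/r³. Force on dipole 2: F = m₂·dB/dr.
dB/dr = −(μ₀/4π)·6m₁/r⁴, so |F| = (μ₀/4π)·6m₁m₂/r⁴.
F = 6(10⁻⁷)(1.09)(1.16)/(0.0795)⁴ = 0.01899 N.

F ≈ 0.0190 N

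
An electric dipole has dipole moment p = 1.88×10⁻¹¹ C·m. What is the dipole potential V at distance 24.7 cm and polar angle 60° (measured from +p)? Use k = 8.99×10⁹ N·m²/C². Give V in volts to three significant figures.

The dipole potential is V = kp cosθ / r².
V = (8.99×10⁹)(1.88×10⁻¹¹)·cos60° / (0.247)² = 1.385 V.

V ≈ 1.39 V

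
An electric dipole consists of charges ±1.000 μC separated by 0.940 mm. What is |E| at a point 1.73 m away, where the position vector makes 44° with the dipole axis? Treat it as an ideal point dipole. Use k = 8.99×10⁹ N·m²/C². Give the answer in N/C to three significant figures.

E ≈ 2.61 N/C

Dipole moment p = qd = (1.00×10⁻⁶ C)(9.40×10⁻⁴ m) = 9.40×10⁻¹⁰ C·m.
At angle θ the dipole field magnitude is E = (kp/r³)·√(1 + 3cos²θ).
kp/r³ = (8.99×10⁹)(9.40×10⁻¹⁰) / (1.73)³ = 1.632 N/C.
√(1 + 3cos²44°) = √(1 + 3·0.5174) = √2.5523 ≈ 1.5976.
E ≈ 1.632 × 1.598 = 2.607 N/C.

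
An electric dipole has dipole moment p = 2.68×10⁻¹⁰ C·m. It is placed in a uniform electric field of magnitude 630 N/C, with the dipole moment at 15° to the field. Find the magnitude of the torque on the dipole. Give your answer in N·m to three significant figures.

Torque on an electric dipole: τ = pE sinθ.
τ = (2.68×10⁻¹⁰)(630)·sin15° = 4.370×10⁻⁸ N·m.

τ ≈ 4.37×10⁻⁸ N·m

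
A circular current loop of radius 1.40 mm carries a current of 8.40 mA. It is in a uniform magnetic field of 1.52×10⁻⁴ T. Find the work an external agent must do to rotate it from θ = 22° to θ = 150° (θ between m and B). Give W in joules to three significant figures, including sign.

Magnetic moment m = IA = Iπa² = (0.00840)·π·(0.00140)² = 5.172×10⁻⁸ A·m².
W_ext = ΔU = −mB cosθ₂ + mB cosθ₁ = mB(cosθ₁ − cosθ₂).
W = (5.172×10⁻⁸)(1.52×10⁻⁴)·(cos22° − cos150°) = (7.861×10⁻¹²)·(+1.7932) = 1.410×10⁻¹¹ J.

W ≈ 1.41×10⁻¹¹ J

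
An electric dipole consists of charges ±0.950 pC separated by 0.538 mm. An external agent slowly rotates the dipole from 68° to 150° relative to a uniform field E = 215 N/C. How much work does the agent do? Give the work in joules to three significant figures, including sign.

Dipole moment p = qd = (9.50×10⁻¹³ C)(5.38×10⁻⁴ m) = 5.111×10⁻¹⁶ C·m.
W_ext = ΔU = U(θ₂) − U(θ₁) = −pE cosθ₂ − (−pE cosθ₁) = pE(cosθ₁ − cosθ₂).
W = (5.111×10⁻¹⁶)(215)·(cos68° − cos150°) = (1.099×10⁻¹³)·(+1.2406) = 1.363×10⁻¹³ J.

W ≈ 1.36×10⁻¹³ J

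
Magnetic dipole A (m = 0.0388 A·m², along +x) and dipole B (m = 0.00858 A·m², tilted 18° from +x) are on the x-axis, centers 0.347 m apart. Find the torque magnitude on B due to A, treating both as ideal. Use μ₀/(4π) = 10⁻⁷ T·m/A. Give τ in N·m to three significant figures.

τ ≈ 4.92×10⁻¹⁰ N·m

Dipole B is on the axis of dipole A, so B₁ there is axial: B₁ = (μ₀/4π)·2m₁/r³ along +x.
B₁ = 2(10⁻⁷)(0.0388)/(0.347)³ = 1.857×10⁻⁷ T.
τ = m₂ B₁ sinθ.
τ = (0.00858)(1.857×10⁻⁷)·sin18° = 4.924×10⁻¹⁰ N·m.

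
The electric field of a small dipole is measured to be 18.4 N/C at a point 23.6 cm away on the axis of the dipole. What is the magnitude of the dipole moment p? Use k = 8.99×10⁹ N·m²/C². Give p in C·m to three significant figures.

On axis E = 2kp/r³, so p = Er³/(2k).
p = (18.4)·(0.236)³ / (2·8.99×10⁹) = 1.345×10⁻¹¹ C·m.

p ≈ 1.35×10⁻¹¹ C·m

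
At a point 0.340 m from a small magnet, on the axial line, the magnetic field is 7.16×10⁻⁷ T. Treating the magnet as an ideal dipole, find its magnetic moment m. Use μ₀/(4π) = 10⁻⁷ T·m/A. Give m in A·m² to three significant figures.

On axis B = (μ₀/4π)·2m/r³, so m = Br³·4π/(μ₀·2).
m = (7.16×10⁻⁷)·(0.340)³ / (2·10⁻⁷) = 0.1407 A·m².

m ≈ 0.141 A·m²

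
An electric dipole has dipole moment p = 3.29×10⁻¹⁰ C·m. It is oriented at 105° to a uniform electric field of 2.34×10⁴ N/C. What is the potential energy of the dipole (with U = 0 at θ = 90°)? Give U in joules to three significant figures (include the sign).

U = −p·E = −pE cosθ.
U = −(3.29×10⁻¹⁰)(2.34×10⁴)·cos105° = 1.993×10⁻⁶ J.

U ≈ 1.99×10⁻⁶ J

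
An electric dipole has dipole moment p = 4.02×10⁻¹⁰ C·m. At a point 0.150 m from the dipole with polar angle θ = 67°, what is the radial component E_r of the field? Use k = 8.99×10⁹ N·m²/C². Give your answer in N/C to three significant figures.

E_r ≈ 837 N/C

For a dipole, E_r = (2kp cosθ)/r³.
kp/r³ = (8.99×10⁹)(4.02×10⁻¹⁰)/(0.150)³ = 1071 N/C.
E_r = 2·1071·cos67° = 836.8 N/C.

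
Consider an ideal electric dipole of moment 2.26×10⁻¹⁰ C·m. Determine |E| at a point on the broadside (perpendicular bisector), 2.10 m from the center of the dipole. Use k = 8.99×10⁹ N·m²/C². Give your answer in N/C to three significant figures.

In the equatorial plane E = kp/r³.
E = (8.99×10⁹)(2.26×10⁻¹⁰) / (2.10)³ = 0.2194 N/C.

E ≈ 0.219 N/C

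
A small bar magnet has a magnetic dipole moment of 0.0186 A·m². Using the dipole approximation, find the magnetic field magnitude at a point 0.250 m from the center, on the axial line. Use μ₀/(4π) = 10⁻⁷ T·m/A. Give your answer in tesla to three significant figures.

On axis B = (μ₀/4π)·2m/r³.
B = 2·(10⁻⁷)·(0.0186) / (0.250)³ = 2.381×10⁻⁷ T.

B ≈ 2.38×10⁻⁷ T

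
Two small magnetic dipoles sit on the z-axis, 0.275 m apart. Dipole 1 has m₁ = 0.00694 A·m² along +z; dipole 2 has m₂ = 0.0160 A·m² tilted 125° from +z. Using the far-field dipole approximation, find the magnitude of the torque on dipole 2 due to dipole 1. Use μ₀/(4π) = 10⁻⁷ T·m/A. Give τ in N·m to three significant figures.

Dipole B is on the axis of dipole A, so B₁ there is axial: B₁ = (μ₀/4π)·2m₁/r³ along +z.
B₁ = 2(10⁻⁷)(0.00694)/(0.275)³ = 6.674×10⁻⁸ T.
τ = m₂ B₁ sinθ.
τ = (0.0160)(6.674×10⁻⁸)·sin125° = 8.747×10⁻¹⁰ N·m.

τ ≈ 8.75×10⁻¹⁰ N·m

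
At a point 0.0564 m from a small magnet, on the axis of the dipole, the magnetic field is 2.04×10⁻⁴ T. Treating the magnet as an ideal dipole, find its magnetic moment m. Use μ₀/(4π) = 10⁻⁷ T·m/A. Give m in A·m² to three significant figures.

On axis B = (μ₀/4π)·2m/r³, so m = Br³·4π/(μ₀·2).
m = (2.04×10⁻⁴)·(0.0564)³ / (2·10⁻⁷) = 0.1830 A·m².

m ≈ 0.183 A·m²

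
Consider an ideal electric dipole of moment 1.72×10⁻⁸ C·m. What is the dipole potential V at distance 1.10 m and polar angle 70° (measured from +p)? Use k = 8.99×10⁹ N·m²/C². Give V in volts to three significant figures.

The dipole potential is V = kp cosθ / r².
V = (8.99×10⁹)(1.72×10⁻⁸)·cos70° / (1.10)² = 43.71 V.

V ≈ 43.7 V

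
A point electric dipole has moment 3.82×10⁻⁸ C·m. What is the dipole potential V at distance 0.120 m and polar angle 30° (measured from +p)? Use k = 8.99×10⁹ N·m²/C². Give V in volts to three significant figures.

The dipole potential is V = kp cosθ / r².
V = (8.99×10⁹)(3.82×10⁻⁸)·cos30° / (0.120)² = 2.065×10⁴ V.

V ≈ 2.07×10⁴ V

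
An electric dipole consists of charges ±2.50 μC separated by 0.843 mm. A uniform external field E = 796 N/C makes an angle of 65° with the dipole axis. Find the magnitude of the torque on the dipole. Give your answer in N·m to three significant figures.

Dipole moment p = qd = (2.50×10⁻⁶ C)(8.43×10⁻⁴ m) = 2.108×10⁻⁹ C·m.
Torque on an electric dipole: τ = pE sinθ.
τ = (2.108×10⁻⁹)(796)·sin65° = 1.521×10⁻⁶ N·m.

τ ≈ 1.52×10⁻⁶ N·m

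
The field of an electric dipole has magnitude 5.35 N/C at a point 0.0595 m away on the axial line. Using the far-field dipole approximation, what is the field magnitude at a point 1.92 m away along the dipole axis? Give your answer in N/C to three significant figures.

E ≈ 1.59×10⁻⁴ N/C

Dipole fields scale as 1/r³ in the far field; the geometry is the same at both points.
E₂ = E₁ · (r₁/r₂)³ = 5.35 · (0.0595/1.92)³.
(r₁/r₂)³ = (0.03099)³ = 2.976e-05.
E₂ ≈ 1.592×10⁻⁴ N/C.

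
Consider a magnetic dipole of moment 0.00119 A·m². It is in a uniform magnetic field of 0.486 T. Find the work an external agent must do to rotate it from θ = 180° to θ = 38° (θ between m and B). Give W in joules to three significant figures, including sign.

W ≈ -0.00103 J

W_ext = ΔU = −mB cosθ₂ + mB cosθ₁ = mB(cosθ₁ − cosθ₂).
W = (0.00119)(0.486)·(cos180° − cos38°) = (5.783×10⁻⁴)·(-1.7880) = -0.001034 J.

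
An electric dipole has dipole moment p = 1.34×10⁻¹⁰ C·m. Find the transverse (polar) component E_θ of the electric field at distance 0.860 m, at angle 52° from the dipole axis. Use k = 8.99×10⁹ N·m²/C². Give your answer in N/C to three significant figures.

E_θ ≈ 1.49 N/C

For a dipole, E_θ = (kp sinθ)/r³.
kp/r³ = (8.99×10⁹)(1.34×10⁻¹⁰)/(0.860)³ = 1.894 N/C.
E_θ = 1.894·sin52° = 1.492 N/C.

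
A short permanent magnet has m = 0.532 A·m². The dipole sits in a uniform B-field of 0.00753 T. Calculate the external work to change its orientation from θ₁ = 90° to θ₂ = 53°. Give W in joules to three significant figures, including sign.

W ≈ -0.00241 J

W_ext = ΔU = −mB cosθ₂ + mB cosθ₁ = mB(cosθ₁ − cosθ₂).
W = (0.532)(0.00753)·(cos90° − cos53°) = (0.004006)·(-0.6018) = -0.002411 J.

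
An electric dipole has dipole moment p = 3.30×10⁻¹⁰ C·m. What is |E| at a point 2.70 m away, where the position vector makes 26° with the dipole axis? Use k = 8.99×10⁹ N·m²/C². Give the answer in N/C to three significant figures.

E ≈ 0.279 N/C

At angle θ the dipole field magnitude is E = (kp/r³)·√(1 + 3cos²θ).
kp/r³ = (8.99×10⁹)(3.30×10⁻¹⁰) / (2.70)³ = 0.1507 N/C.
√(1 + 3cos²26°) = √(1 + 3·0.8078) = √3.4235 ≈ 1.8503.
E ≈ 0.1507 × 1.850 = 0.2789 N/C.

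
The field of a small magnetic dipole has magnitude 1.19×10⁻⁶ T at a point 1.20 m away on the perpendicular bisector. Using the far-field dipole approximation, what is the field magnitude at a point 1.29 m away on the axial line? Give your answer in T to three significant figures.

Dipole fields scale as 1/r³ in the far field.
The axial field is twice the equatorial field at the same r, so the geometry factor is 2/1.
B₂ = B₁ · (2/1) · (r₁/r₂)³ = 1.19×10⁻⁶ · 2 · (1.20/1.29)³.
(r₁/r₂)³ = (0.9302)³ = 0.805.
B₂ ≈ 1.916×10⁻⁶ T.

B ≈ 1.92×10⁻⁶ T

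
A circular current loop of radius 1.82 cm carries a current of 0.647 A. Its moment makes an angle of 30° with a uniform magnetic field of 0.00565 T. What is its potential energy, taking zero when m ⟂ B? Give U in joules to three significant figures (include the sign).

U ≈ -3.29×10⁻⁶ J

Magnetic moment m = IA = Iπa² = (0.647)·π·(0.0182)² = 6.733×10⁻⁴ A·m².
U = −m·B = −mB cosθ.
U = −(6.733×10⁻⁴)(0.00565)·cos30° = -3.294×10⁻⁶ J.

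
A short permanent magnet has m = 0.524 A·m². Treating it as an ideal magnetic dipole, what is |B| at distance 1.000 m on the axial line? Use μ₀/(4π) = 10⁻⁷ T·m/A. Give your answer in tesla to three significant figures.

B ≈ 1.05×10⁻⁷ T

On axis B = (μ₀/4π)·2m/r³.
B = 2·(10⁻⁷)·(0.524) / (1.00)³ = 1.048×10⁻⁷ T.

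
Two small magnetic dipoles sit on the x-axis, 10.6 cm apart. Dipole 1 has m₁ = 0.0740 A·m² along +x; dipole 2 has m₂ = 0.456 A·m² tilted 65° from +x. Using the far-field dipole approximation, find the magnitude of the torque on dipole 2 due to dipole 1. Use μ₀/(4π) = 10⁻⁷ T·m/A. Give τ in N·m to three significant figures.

τ ≈ 5.14×10⁻⁶ N·m

Dipole B is on the axis of dipole A, so B₁ there is axial: B₁ = (μ₀/4π)·2m₁/r³ along +x.
B₁ = 2(10⁻⁷)(0.0740)/(0.106)³ = 1.243×10⁻⁵ T.
τ = m₂ B₁ sinθ.
τ = (0.456)(1.243×10⁻⁵)·sin65° = 5.136×10⁻⁶ N·m.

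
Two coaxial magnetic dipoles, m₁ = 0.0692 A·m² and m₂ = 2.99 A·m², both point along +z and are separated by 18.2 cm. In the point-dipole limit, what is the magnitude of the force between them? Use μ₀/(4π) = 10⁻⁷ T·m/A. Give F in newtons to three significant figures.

On-axis B of dipole 1: B = (μ₀/4π)·2m₁/r³. Force on dipole 2: F = m₂·dB/dr.
dB/dr = −(μ₀/4π)·6m₁/r⁴, so |F| = (μ₀/4π)·6m₁m₂/r⁴.
F = 6(10⁻⁷)(0.0692)(2.99)/(0.182)⁴ = 1.131×10⁻⁴ N.

F ≈ 1.13×10⁻⁴ N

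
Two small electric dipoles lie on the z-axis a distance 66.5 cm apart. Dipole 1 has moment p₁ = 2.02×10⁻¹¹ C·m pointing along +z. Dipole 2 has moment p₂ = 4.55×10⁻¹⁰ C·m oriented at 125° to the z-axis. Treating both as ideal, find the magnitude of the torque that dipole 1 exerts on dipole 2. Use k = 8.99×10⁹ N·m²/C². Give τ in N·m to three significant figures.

τ ≈ 4.60×10⁻¹⁰ N·m

The second dipole sits on the axis of the first, so the field there is axial: E₁ = 2kp₁/r³ along +z.
E₁ = 2(8.99×10⁹)(2.02×10⁻¹¹)/(0.665)³ = 1.235 N/C.
Torque on the second dipole: τ = p₂ E₁ sinθ.
τ = (4.55×10⁻¹⁰)(1.235)·sin125° = 4.603×10⁻¹⁰ N·m.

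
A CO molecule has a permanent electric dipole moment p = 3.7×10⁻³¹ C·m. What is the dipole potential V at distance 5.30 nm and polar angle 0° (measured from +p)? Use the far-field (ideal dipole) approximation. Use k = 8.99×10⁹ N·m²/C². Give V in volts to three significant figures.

V ≈ 1.18×10⁻⁴ V

The dipole potential is V = kp cosθ / r².
V = (8.99×10⁹)(3.70×10⁻³¹)·cos0° / (5.30×10⁻⁹)² = 1.184×10⁻⁴ V.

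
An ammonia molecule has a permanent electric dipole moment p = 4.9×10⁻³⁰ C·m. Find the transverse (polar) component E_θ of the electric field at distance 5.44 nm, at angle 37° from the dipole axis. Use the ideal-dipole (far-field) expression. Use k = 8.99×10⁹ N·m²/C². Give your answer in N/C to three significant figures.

For a dipole, E_θ = (kp sinθ)/r³.
kp/r³ = (8.99×10⁹)(4.90×10⁻³⁰)/(5.44×10⁻⁹)³ = 2.736×10⁵ N/C.
E_θ = 2.736×10⁵·sin37° = 1.647×10⁵ N/C.

E_θ ≈ 1.65×10⁵ N/C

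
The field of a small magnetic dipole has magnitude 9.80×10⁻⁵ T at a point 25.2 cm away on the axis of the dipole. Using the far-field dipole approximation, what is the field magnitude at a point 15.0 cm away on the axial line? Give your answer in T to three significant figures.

Dipole fields scale as 1/r³ in the far field; the geometry is the same at both points.
B₂ = B₁ · (r₁/r₂)³ = 9.80×10⁻⁵ · (25.2/15.0)³.
(r₁/r₂)³ = (1.68)³ = 4.742.
B₂ ≈ 4.647×10⁻⁴ T.

B ≈ 4.65×10⁻⁴ T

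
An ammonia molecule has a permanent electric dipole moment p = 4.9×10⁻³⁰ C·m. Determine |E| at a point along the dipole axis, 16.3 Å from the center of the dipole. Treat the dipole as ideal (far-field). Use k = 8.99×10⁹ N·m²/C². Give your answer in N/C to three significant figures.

On the dipole axis E = 2kp/r³.
E = 2·(8.99×10⁹)(4.90×10⁻³⁰) / (1.63×10⁻⁹)³ = 2.034×10⁷ N/C.

E ≈ 2.03×10⁷ N/C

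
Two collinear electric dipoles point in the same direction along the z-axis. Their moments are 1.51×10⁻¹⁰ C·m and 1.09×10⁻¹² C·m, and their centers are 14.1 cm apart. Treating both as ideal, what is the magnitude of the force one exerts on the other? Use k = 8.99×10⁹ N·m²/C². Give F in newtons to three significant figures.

On-axis field of dipole 1 at distance r: E = 2kp₁/r³. Force on dipole 2 is F = p₂·dE/dr (gradient along axis).
dE/dr = −6kp₁/r⁴, so |F| = 6kp₁p₂/r⁴ (attractive for aligned moments).
F = 6(8.99×10⁹)(1.51×10⁻¹⁰)(1.09×10⁻¹²)/(0.141)⁴ = 2.246×10⁻⁸ N.

F ≈ 2.25×10⁻⁸ N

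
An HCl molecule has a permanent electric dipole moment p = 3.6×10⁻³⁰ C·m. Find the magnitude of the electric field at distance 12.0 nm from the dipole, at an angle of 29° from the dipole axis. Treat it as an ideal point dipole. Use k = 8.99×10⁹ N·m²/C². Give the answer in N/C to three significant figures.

E ≈ 3.40×10⁴ N/C

At angle θ the dipole field magnitude is E = (kp/r³)·√(1 + 3cos²θ).
kp/r³ = (8.99×10⁹)(3.60×10⁻³⁰) / (1.20×10⁻⁸)³ = 1.873×10⁴ N/C.
√(1 + 3cos²29°) = √(1 + 3·0.7650) = √3.2949 ≈ 1.8152.
E ≈ 1.873×10⁴ × 1.815 = 3.400×10⁴ N/C.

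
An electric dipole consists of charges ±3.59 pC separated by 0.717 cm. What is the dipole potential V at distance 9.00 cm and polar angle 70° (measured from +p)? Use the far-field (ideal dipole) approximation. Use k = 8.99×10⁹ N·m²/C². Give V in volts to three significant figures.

V ≈ 0.00977 V

Dipole moment p = qd = (3.59×10⁻¹² C)(0.00717 m) = 2.574×10⁻¹⁴ C·m.
The dipole potential is V = kp cosθ / r².
V = (8.99×10⁹)(2.574×10⁻¹⁴)·cos70° / (0.0900)² = 0.009771 V.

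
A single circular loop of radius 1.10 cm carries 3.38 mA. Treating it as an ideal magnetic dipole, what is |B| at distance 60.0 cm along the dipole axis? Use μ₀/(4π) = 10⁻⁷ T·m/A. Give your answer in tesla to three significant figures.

Magnetic moment m = IA = Iπa² = (0.00338)·π·(0.0110)² = 1.285×10⁻⁶ A·m².
On axis B = (μ₀/4π)·2m/r³.
B = 2·(10⁻⁷)·(1.285×10⁻⁶) / (0.600)³ = 1.190×10⁻¹² T.

B ≈ 1.19×10⁻¹² T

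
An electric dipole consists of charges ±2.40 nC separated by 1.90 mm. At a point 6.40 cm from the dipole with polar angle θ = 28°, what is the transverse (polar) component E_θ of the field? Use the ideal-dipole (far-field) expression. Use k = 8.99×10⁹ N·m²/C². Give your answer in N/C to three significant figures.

Dipole moment p = qd = (2.40×10⁻⁹ C)(0.00190 m) = 4.56×10⁻¹² C·m.
For a dipole, E_θ = (kp sinθ)/r³.
kp/r³ = (8.99×10⁹)(4.56×10⁻¹²)/(0.0640)³ = 156.4 N/C.
E_θ = 156.4·sin28° = 73.42 N/C.

E_θ ≈ 73.4 N/C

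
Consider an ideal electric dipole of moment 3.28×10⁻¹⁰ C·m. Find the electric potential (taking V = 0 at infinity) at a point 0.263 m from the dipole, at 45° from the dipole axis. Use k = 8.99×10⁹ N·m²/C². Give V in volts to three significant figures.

V ≈ 30.1 V

The dipole potential is V = kp cosθ / r².
V = (8.99×10⁹)(3.28×10⁻¹⁰)·cos45° / (0.263)² = 30.14 V.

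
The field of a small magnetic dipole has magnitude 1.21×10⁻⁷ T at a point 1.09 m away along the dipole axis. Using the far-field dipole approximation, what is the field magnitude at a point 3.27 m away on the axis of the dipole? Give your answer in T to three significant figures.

Dipole fields scale as 1/r³ in the far field; the geometry is the same at both points.
B₂ = B₁ · (r₁/r₂)³ = 1.21×10⁻⁷ · (1.09/3.27)³.
(r₁/r₂)³ = (0.3333)³ = 0.03704.
B₂ ≈ 4.481×10⁻⁹ T.

B ≈ 4.48×10⁻⁹ T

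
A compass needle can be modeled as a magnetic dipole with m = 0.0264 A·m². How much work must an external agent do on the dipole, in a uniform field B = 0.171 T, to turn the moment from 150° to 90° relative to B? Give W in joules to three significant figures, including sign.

W_ext = ΔU = −mB cosθ₂ + mB cosθ₁ = mB(cosθ₁ − cosθ₂).
W = (0.0264)(0.171)·(cos150° − cos90°) = (0.004514)·(-0.8660) = -0.003910 J.

W ≈ -0.00391 J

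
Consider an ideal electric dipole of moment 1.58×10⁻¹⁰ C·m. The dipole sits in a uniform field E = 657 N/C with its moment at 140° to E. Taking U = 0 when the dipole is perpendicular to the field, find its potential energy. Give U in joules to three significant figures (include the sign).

U ≈ 7.95×10⁻⁸ J

U = −p·E = −pE cosθ.
U = −(1.58×10⁻¹⁰)(657)·cos140° = 7.952×10⁻⁸ J.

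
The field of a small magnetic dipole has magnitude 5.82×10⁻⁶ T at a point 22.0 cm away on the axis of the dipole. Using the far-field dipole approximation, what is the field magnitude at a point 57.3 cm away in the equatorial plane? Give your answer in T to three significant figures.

B ≈ 1.65×10⁻⁷ T

Dipole fields scale as 1/r³ in the far field.
The axial field is twice the equatorial field at the same r, so the geometry factor is 1/2.
B₂ = B₁ · (1/2) · (r₁/r₂)³ = 5.82×10⁻⁶ · 0.5 · (22.0/57.3)³.
(r₁/r₂)³ = (0.3839)³ = 0.0566.
B₂ ≈ 1.647×10⁻⁷ T.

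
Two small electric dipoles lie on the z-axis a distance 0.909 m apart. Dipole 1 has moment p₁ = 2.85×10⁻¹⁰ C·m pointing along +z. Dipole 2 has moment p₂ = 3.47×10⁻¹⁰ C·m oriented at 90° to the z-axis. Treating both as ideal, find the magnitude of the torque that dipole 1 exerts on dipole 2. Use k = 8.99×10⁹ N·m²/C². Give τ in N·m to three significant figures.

τ ≈ 2.37×10⁻⁹ N·m

The second dipole sits on the axis of the first, so the field there is axial: E₁ = 2kp₁/r³ along +z.
E₁ = 2(8.99×10⁹)(2.85×10⁻¹⁰)/(0.909)³ = 6.822 N/C.
Torque on the second dipole: τ = p₂ E₁ sinθ.
τ = (3.47×10⁻¹⁰)(6.822)·sin90° = 2.367×10⁻⁹ N·m.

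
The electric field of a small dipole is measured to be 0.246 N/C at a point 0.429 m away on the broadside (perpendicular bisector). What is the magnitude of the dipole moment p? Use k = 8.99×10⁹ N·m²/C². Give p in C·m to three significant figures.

p ≈ 2.16×10⁻¹² C·m

In the equatorial plane E = kp/r³, so p = Er³/(k).
p = (0.246)·(0.429)³ / (8.99×10⁹) = 2.160×10⁻¹² C·m.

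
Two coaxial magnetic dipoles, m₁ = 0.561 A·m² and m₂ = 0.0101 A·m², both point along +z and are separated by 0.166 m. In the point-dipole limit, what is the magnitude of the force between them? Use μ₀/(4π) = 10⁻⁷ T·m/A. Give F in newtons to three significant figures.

On-axis B of dipole 1: B = (μ₀/4π)·2m₁/r³. Force on dipole 2: F = m₂·dB/dr.
dB/dr = −(μ₀/4π)·6m₁/r⁴, so |F| = (μ₀/4π)·6m₁m₂/r⁴.
F = 6(10⁻⁷)(0.561)(0.0101)/(0.166)⁴ = 4.477×10⁻⁶ N.

F ≈ 4.48×10⁻⁶ N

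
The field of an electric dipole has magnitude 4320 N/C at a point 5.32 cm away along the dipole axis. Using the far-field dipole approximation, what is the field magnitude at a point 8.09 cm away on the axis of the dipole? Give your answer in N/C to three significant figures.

E ≈ 1230 N/C

Dipole fields scale as 1/r³ in the far field; the geometry is the same at both points.
E₂ = E₁ · (r₁/r₂)³ = 4320 · (5.32/8.09)³.
(r₁/r₂)³ = (0.6576)³ = 0.2844.
E₂ ≈ 1228 N/C.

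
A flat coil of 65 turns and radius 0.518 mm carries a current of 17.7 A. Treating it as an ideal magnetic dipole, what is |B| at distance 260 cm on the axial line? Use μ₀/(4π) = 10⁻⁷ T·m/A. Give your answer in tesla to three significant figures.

m = NIA = NIπa² = 65·(17.7)·π·(5.18×10⁻⁴)² = 9.698×10⁻⁴ A·m².
On axis B = (μ₀/4π)·2m/r³.
B = 2·(10⁻⁷)·(9.698×10⁻⁴) / (2.60)³ = 1.104×10⁻¹¹ T.

B ≈ 1.10×10⁻¹¹ T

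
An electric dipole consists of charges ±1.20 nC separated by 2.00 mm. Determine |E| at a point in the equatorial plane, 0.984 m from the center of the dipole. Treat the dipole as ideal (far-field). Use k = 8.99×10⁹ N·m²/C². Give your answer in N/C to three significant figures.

Dipole moment p = qd = (1.20×10⁻⁹ C)(0.00200 m) = 2.40×10⁻¹² C·m.
On the perpendicular bisector E = kp/r³ (half the axial value at the same distance).
E = (8.99×10⁹)(2.40×10⁻¹²) / (0.984)³ = 0.02265 N/C.

E ≈ 0.0226 N/C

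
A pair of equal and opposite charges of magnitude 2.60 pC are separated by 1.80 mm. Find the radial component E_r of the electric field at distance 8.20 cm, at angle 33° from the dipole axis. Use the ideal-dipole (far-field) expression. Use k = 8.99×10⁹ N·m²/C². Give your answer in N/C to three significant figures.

E_r ≈ 0.128 N/C

Dipole moment p = qd = (2.60×10⁻¹² C)(0.00180 m) = 4.68×10⁻¹⁵ C·m.
For a dipole, E_r = (2kp cosθ)/r³.
kp/r³ = (8.99×10⁹)(4.68×10⁻¹⁵)/(0.0820)³ = 0.07631 N/C.
E_r = 2·0.07631·cos33° = 0.1280 N/C.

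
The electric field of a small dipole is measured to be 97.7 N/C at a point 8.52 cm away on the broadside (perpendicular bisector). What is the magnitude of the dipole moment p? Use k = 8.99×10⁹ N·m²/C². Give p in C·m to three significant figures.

In the equatorial plane E = kp/r³, so p = Er³/(k).
p = (97.7)·(0.0852)³ / (8.99×10⁹) = 6.721×10⁻¹² C·m.

p ≈ 6.72×10⁻¹² C·m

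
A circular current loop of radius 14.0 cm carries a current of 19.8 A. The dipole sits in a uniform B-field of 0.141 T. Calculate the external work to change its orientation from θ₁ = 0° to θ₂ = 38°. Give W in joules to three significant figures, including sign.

W ≈ 0.0364 J

Magnetic moment m = IA = Iπa² = (19.8)·π·(0.140)² = 1.219 A·m².
W_ext = ΔU = −mB cosθ₂ + mB cosθ₁ = mB(cosθ₁ − cosθ₂).
W = (1.219)(0.141)·(cos0° − cos38°) = (0.1719)·(+0.2120) = 0.03644 J.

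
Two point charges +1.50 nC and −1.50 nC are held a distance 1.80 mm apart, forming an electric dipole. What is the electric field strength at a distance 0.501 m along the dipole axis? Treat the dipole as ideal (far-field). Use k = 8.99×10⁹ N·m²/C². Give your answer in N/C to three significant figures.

E ≈ 0.386 N/C

Dipole moment p = qd = (1.50×10⁻⁹ C)(0.00180 m) = 2.70×10⁻¹² C·m.
On the dipole axis E = 2kp/r³.
E = 2·(8.99×10⁹)(2.70×10⁻¹²) / (0.501)³ = 0.3860 N/C.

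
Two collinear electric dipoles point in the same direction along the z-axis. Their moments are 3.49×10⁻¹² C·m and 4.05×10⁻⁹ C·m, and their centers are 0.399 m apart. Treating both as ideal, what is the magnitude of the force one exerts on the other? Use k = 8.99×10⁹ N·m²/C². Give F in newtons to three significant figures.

On-axis field of dipole 1 at distance r: E = 2kp₁/r³. Force on dipole 2 is F = p₂·dE/dr (gradient along axis).
dE/dr = −6kp₁/r⁴, so |F| = 6kp₁p₂/r⁴ (attractive for aligned moments).
F = 6(8.99×10⁹)(3.49×10⁻¹²)(4.05×10⁻⁹)/(0.399)⁴ = 3.008×10⁻⁸ N.

F ≈ 3.01×10⁻⁸ N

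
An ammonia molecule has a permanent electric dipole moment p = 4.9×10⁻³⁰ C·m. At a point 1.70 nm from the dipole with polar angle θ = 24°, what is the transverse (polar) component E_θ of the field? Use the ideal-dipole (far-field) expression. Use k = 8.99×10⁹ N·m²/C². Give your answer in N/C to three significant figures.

For a dipole, E_θ = (kp sinθ)/r³.
kp/r³ = (8.99×10⁹)(4.90×10⁻³⁰)/(1.70×10⁻⁹)³ = 8.966×10⁶ N/C.
E_θ = 8.966×10⁶·sin24° = 3.647×10⁶ N/C.

E_θ ≈ 3.65×10⁶ N/C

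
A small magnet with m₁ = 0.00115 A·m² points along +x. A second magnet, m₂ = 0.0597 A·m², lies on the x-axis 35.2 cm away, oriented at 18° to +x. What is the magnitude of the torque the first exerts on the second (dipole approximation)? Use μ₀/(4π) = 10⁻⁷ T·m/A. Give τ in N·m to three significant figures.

Dipole B is on the axis of dipole A, so B₁ there is axial: B₁ = (μ₀/4π)·2m₁/r³ along +x.
B₁ = 2(10⁻⁷)(0.00115)/(0.352)³ = 5.274×10⁻⁹ T.
τ = m₂ B₁ sinθ.
τ = (0.0597)(5.274×10⁻⁹)·sin18° = 9.729×10⁻¹¹ N·m.

τ ≈ 9.73×10⁻¹¹ N·m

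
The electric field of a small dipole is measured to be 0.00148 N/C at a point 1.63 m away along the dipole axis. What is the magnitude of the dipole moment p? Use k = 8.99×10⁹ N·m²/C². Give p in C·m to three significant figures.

p ≈ 3.56×10⁻¹³ C·m

On axis E = 2kp/r³, so p = Er³/(2k).
p = (0.00148)·(1.63)³ / (2·8.99×10⁹) = 3.565×10⁻¹³ C·m.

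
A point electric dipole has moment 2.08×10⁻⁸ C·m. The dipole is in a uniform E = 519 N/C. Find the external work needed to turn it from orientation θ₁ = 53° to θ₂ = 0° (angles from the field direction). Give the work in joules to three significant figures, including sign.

W_ext = ΔU = U(θ₂) − U(θ₁) = −pE cosθ₂ − (−pE cosθ₁) = pE(cosθ₁ − cosθ₂).
W = (2.08×10⁻⁸)(519)·(cos53° − cos0°) = (1.080×10⁻⁵)·(-0.3982) = -4.298×10⁻⁶ J.

W ≈ -4.30×10⁻⁶ J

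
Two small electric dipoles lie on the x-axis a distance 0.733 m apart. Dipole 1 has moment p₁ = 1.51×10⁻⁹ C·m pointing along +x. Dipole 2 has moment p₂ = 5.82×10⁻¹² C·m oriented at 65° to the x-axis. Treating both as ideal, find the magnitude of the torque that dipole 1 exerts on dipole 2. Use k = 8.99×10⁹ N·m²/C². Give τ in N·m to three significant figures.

The second dipole sits on the axis of the first, so the field there is axial: E₁ = 2kp₁/r³ along +x.
E₁ = 2(8.99×10⁹)(1.51×10⁻⁹)/(0.733)³ = 68.94 N/C.
Torque on the second dipole: τ = p₂ E₁ sinθ.
τ = (5.82×10⁻¹²)(68.94)·sin65° = 3.636×10⁻¹⁰ N·m.

τ ≈ 3.64×10⁻¹⁰ N·m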